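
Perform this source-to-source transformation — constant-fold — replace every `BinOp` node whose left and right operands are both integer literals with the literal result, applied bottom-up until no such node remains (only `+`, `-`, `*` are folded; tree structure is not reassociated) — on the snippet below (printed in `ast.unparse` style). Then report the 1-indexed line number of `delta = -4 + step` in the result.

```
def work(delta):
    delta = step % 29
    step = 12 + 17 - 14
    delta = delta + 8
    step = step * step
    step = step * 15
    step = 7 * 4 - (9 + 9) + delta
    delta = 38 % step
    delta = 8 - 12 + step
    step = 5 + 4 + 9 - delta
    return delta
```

Transformed code:
def work(delta):
    delta = step % 29
    step = 15
    delta = delta + 8
    step = step * step
    step = step * 15
    step = 10 + delta
    delta = 38 % step
    delta = -4 + step
    step = 18 - delta
    return delta

9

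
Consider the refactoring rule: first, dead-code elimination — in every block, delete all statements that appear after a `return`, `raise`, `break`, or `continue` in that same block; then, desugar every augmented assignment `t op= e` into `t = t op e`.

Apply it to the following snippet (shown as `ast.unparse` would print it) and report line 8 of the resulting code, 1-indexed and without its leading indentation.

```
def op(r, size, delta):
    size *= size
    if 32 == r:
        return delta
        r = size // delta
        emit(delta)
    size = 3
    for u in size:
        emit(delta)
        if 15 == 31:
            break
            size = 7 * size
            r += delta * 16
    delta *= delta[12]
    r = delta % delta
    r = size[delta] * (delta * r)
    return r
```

Transformed code:
def op(r, size, delta):
    size = size * size
    if 32 == r:
        return delta
    size = 3
    for u in size:
        emit(delta)
        if 15 == 31:
            break
    delta = delta * delta[12]
    r = delta % delta
    r = size[delta] * (delta * r)
    return r

if 15 == 31:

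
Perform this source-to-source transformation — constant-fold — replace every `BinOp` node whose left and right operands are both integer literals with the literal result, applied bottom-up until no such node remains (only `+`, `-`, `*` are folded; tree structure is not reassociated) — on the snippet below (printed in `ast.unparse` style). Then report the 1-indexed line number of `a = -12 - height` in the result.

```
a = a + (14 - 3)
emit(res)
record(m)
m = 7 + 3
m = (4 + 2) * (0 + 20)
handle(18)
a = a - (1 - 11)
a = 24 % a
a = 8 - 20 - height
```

Transformed code:
a = a + 11
emit(res)
record(m)
m = 10
m = 120
handle(18)
a = a - -10
a = 24 % a
a = -12 - height

9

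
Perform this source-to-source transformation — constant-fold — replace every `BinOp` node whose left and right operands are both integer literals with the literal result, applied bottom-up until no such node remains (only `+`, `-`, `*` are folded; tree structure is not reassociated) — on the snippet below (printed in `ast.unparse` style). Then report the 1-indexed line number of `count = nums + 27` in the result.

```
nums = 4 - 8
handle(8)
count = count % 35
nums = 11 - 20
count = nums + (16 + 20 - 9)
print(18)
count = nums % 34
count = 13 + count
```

Transformed code:
nums = -4
handle(8)
count = count % 35
nums = -9
count = nums + 27
print(18)
count = nums % 34
count = 13 + count

5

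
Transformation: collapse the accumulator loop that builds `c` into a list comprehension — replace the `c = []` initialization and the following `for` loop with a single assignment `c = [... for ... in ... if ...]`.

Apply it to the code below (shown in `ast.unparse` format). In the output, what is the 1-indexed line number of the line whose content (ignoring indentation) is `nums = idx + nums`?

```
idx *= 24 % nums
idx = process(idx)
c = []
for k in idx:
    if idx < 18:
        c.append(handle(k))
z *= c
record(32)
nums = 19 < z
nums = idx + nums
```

7

Transformed code:
idx *= 24 % nums
idx = process(idx)
c = [handle(k) for k in idx if idx < 18]
z *= c
record(32)
nums = 19 < z
nums = idx + nums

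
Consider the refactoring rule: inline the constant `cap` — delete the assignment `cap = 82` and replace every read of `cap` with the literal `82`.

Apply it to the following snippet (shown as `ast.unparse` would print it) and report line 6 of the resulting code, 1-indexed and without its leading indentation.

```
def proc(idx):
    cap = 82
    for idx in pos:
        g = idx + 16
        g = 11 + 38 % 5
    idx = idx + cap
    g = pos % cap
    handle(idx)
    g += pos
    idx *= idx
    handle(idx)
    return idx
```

Transformed code:
def proc(idx):
    for idx in pos:
        g = idx + 16
        g = 11 + 38 % 5
    idx = idx + 82
    g = pos % 82
    handle(idx)
    g += pos
    idx *= idx
    handle(idx)
    return idx

g = pos % 82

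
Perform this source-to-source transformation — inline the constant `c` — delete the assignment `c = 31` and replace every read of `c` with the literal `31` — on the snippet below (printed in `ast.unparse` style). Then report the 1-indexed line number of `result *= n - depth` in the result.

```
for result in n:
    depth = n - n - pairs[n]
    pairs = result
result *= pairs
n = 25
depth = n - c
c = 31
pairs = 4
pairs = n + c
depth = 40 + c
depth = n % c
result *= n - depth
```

11

Transformed code:
for result in n:
    depth = n - n - pairs[n]
    pairs = result
result *= pairs
n = 25
depth = n - 31
pairs = 4
pairs = n + 31
depth = 40 + 31
depth = n % 31
result *= n - depth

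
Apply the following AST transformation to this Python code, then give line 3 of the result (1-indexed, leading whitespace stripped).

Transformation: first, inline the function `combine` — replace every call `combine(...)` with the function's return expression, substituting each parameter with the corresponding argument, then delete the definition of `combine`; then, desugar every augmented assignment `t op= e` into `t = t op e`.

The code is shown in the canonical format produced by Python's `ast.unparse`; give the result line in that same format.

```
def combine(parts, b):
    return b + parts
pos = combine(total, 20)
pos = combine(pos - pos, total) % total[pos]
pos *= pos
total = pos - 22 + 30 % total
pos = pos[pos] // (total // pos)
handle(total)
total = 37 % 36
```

Transformed code:
pos = 20 + total
pos = (total + (pos - pos)) % total[pos]
pos = pos * pos
total = pos - 22 + 30 % total
pos = pos[pos] // (total // pos)
handle(total)
total = 37 % 36

pos = pos * pos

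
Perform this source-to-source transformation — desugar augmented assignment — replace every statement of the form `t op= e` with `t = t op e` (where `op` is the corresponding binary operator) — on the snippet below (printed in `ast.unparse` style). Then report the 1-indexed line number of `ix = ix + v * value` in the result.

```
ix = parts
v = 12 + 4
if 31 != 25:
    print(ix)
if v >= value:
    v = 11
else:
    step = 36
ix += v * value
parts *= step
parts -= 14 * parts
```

Transformed code:
ix = parts
v = 12 + 4
if 31 != 25:
    print(ix)
if v >= value:
    v = 11
else:
    step = 36
ix = ix + v * value
parts = parts * step
parts = parts - 14 * parts

9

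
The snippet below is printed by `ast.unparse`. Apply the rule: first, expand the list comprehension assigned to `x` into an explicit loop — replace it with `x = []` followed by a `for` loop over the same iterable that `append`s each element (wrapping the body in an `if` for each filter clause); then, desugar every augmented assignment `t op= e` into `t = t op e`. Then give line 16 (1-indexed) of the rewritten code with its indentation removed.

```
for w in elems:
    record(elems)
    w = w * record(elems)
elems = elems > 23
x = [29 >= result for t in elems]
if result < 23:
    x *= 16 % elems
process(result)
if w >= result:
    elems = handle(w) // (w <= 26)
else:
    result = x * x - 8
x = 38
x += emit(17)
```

Transformed code:
for w in elems:
    record(elems)
    w = w * record(elems)
elems = elems > 23
x = []
for t in elems:
    x.append(29 >= result)
if result < 23:
    x = x * (16 % elems)
process(result)
if w >= result:
    elems = handle(w) // (w <= 26)
else:
    result = x * x - 8
x = 38
x = x + emit(17)

x = x + emit(17)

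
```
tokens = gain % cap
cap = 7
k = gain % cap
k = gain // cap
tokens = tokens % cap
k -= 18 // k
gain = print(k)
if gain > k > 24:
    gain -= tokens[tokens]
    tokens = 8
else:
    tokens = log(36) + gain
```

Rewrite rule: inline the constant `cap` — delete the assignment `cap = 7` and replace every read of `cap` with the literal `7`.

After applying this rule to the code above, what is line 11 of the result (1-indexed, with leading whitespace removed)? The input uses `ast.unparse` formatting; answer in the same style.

Transformed code:
tokens = gain % 7
k = gain % 7
k = gain // 7
tokens = tokens % 7
k -= 18 // k
gain = print(k)
if gain > k > 24:
    gain -= tokens[tokens]
    tokens = 8
else:
    tokens = log(36) + gain

tokens = log(36) + gain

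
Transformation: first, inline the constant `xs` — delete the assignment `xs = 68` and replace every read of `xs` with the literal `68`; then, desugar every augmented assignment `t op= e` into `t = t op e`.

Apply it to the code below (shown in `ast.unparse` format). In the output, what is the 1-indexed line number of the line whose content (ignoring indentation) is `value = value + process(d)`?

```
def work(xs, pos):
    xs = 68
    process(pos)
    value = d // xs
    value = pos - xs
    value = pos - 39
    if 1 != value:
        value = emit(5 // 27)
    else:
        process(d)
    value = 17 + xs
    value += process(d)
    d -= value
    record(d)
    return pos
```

11

Transformed code:
def work(xs, pos):
    process(pos)
    value = d // 68
    value = pos - 68
    value = pos - 39
    if 1 != value:
        value = emit(5 // 27)
    else:
        process(d)
    value = 17 + 68
    value = value + process(d)
    d = d - value
    record(d)
    return pos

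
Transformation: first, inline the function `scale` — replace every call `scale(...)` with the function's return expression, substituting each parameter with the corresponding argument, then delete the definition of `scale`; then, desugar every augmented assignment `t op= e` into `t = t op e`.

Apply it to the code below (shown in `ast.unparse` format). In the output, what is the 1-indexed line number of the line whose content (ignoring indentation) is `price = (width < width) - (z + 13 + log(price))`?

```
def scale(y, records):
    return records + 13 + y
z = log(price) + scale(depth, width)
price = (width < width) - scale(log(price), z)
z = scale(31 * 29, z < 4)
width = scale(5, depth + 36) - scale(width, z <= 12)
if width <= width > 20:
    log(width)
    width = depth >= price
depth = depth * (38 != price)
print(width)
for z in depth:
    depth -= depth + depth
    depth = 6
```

2

Transformed code:
z = log(price) + (width + 13 + depth)
price = (width < width) - (z + 13 + log(price))
z = (z < 4) + 13 + 31 * 29
width = depth + 36 + 13 + 5 - ((z <= 12) + 13 + width)
if width <= width > 20:
    log(width)
    width = depth >= price
depth = depth * (38 != price)
print(width)
for z in depth:
    depth = depth - (depth + depth)
    depth = 6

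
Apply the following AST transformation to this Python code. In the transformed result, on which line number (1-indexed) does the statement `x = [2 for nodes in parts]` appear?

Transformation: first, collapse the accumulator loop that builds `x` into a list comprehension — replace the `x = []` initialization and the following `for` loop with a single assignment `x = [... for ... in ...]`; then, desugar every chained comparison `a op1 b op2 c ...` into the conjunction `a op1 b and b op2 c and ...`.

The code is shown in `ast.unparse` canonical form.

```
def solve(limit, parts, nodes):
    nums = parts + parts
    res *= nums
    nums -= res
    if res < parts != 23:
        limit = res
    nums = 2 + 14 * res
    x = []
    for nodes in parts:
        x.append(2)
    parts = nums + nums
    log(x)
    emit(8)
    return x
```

Transformed code:
def solve(limit, parts, nodes):
    nums = parts + parts
    res *= nums
    nums -= res
    if res < parts and parts != 23:
        limit = res
    nums = 2 + 14 * res
    x = [2 for nodes in parts]
    parts = nums + nums
    log(x)
    emit(8)
    return x

8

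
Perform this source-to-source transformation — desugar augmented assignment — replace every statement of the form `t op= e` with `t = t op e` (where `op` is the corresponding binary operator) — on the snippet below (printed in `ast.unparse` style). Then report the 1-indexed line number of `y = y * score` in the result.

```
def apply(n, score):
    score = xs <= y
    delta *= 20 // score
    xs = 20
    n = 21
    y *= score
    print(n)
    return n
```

Transformed code:
def apply(n, score):
    score = xs <= y
    delta = delta * (20 // score)
    xs = 20
    n = 21
    y = y * score
    print(n)
    return n

6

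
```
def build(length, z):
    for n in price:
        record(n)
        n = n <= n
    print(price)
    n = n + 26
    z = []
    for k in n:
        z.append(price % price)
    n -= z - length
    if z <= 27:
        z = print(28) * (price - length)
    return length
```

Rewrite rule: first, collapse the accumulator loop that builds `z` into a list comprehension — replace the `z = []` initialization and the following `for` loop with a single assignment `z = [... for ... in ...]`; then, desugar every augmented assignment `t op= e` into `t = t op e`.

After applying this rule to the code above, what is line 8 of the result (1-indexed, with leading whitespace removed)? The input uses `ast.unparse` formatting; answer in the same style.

n = n - (z - length)

Transformed code:
def build(length, z):
    for n in price:
        record(n)
        n = n <= n
    print(price)
    n = n + 26
    z = [price % price for k in n]
    n = n - (z - length)
    if z <= 27:
        z = print(28) * (price - length)
    return length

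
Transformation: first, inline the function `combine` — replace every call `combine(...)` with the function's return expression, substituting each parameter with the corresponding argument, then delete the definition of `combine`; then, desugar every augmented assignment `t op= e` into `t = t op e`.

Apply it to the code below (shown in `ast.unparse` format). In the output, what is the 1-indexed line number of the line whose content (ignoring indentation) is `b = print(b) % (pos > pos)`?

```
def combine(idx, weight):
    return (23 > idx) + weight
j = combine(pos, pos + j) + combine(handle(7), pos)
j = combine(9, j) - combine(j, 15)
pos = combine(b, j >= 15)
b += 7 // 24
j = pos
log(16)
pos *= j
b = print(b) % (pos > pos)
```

8

Transformed code:
j = (23 > pos) + (pos + j) + ((23 > handle(7)) + pos)
j = (23 > 9) + j - ((23 > j) + 15)
pos = (23 > b) + (j >= 15)
b = b + 7 // 24
j = pos
log(16)
pos = pos * j
b = print(b) % (pos > pos)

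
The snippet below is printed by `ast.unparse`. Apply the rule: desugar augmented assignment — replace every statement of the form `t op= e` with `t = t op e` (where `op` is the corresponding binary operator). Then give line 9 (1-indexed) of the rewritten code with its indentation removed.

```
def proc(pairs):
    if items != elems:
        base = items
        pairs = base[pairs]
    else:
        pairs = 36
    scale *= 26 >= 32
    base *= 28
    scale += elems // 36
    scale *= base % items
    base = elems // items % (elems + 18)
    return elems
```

Transformed code:
def proc(pairs):
    if items != elems:
        base = items
        pairs = base[pairs]
    else:
        pairs = 36
    scale = scale * (26 >= 32)
    base = base * 28
    scale = scale + elems // 36
    scale = scale * (base % items)
    base = elems // items % (elems + 18)
    return elems

scale = scale + elems // 36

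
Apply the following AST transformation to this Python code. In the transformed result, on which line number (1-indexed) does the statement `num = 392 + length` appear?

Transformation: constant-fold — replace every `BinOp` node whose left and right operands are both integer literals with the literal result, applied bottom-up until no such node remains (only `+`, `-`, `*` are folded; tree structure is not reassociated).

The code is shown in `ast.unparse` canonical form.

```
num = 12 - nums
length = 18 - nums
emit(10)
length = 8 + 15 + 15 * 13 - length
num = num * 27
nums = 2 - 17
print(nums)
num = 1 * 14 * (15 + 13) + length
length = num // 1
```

8

Transformed code:
num = 12 - nums
length = 18 - nums
emit(10)
length = 218 - length
num = num * 27
nums = -15
print(nums)
num = 392 + length
length = num // 1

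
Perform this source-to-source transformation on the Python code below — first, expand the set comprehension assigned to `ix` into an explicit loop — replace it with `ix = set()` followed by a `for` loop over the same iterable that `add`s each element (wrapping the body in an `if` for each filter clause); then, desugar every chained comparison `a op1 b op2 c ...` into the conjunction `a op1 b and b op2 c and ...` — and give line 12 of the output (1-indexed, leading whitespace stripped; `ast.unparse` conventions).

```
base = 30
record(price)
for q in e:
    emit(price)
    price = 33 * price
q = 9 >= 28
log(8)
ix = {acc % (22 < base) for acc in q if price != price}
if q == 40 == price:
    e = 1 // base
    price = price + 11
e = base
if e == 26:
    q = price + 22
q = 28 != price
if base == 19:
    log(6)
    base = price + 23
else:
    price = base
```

Transformed code:
base = 30
record(price)
for q in e:
    emit(price)
    price = 33 * price
q = 9 >= 28
log(8)
ix = set()
for acc in q:
    if price != price:
        ix.add(acc % (22 < base))
if q == 40 and 40 == price:
    e = 1 // base
    price = price + 11
e = base
if e == 26:
    q = price + 22
q = 28 != price
if base == 19:
    log(6)
    base = price + 23
else:
    price = base

if q == 40 and 40 == price:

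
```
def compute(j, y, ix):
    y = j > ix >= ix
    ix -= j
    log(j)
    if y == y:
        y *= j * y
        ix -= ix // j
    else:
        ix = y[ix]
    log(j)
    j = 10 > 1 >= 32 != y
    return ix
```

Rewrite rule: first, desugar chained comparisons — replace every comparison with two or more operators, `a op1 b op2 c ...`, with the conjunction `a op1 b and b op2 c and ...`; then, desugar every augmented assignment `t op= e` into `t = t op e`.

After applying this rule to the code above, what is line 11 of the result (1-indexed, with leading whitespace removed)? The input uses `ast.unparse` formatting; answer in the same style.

j = 10 > 1 and 1 >= 32 and (32 != y)

Transformed code:
def compute(j, y, ix):
    y = j > ix and ix >= ix
    ix = ix - j
    log(j)
    if y == y:
        y = y * (j * y)
        ix = ix - ix // j
    else:
        ix = y[ix]
    log(j)
    j = 10 > 1 and 1 >= 32 and (32 != y)
    return ix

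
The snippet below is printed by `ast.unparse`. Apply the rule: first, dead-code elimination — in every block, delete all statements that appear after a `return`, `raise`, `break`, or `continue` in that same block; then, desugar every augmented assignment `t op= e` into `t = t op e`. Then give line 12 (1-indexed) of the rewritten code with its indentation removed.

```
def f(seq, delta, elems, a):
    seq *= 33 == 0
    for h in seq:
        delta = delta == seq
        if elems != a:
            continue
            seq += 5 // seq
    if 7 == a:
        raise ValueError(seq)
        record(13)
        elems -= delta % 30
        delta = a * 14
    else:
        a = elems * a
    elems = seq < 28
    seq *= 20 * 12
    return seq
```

seq = seq * (20 * 12)

Transformed code:
def f(seq, delta, elems, a):
    seq = seq * (33 == 0)
    for h in seq:
        delta = delta == seq
        if elems != a:
            continue
    if 7 == a:
        raise ValueError(seq)
    else:
        a = elems * a
    elems = seq < 28
    seq = seq * (20 * 12)
    return seq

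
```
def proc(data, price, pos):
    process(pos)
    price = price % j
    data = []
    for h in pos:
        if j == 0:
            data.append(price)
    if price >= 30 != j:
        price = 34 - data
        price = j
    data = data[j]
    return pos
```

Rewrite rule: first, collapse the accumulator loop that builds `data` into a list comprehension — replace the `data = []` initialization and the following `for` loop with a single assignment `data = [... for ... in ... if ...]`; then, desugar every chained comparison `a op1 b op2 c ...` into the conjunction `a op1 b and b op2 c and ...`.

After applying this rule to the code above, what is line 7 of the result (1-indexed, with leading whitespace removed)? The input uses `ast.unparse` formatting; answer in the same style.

Transformed code:
def proc(data, price, pos):
    process(pos)
    price = price % j
    data = [price for h in pos if j == 0]
    if price >= 30 and 30 != j:
        price = 34 - data
        price = j
    data = data[j]
    return pos

price = j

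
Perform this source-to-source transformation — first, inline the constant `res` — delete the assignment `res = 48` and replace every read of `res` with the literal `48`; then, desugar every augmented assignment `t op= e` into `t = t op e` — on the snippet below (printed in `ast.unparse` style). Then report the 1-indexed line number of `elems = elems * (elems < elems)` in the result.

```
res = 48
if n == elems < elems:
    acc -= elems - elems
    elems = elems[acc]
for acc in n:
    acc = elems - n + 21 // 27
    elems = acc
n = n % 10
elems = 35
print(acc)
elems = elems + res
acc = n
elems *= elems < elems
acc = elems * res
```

12

Transformed code:
if n == elems < elems:
    acc = acc - (elems - elems)
    elems = elems[acc]
for acc in n:
    acc = elems - n + 21 // 27
    elems = acc
n = n % 10
elems = 35
print(acc)
elems = elems + 48
acc = n
elems = elems * (elems < elems)
acc = elems * 48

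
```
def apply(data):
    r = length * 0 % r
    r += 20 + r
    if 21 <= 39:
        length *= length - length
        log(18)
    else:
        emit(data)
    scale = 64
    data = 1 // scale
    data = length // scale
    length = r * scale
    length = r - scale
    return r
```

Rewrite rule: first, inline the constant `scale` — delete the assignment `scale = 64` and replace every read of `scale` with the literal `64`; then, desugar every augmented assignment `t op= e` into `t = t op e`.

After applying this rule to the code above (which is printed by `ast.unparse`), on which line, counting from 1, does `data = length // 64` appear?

10

Transformed code:
def apply(data):
    r = length * 0 % r
    r = r + (20 + r)
    if 21 <= 39:
        length = length * (length - length)
        log(18)
    else:
        emit(data)
    data = 1 // 64
    data = length // 64
    length = r * 64
    length = r - 64
    return r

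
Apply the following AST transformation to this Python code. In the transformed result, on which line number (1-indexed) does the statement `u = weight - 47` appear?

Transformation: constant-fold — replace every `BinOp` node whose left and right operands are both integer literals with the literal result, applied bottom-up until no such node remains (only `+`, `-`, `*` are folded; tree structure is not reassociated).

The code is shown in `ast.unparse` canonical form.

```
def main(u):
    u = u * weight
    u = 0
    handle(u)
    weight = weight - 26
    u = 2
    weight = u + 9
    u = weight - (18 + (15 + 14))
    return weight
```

8

Transformed code:
def main(u):
    u = u * weight
    u = 0
    handle(u)
    weight = weight - 26
    u = 2
    weight = u + 9
    u = weight - 47
    return weight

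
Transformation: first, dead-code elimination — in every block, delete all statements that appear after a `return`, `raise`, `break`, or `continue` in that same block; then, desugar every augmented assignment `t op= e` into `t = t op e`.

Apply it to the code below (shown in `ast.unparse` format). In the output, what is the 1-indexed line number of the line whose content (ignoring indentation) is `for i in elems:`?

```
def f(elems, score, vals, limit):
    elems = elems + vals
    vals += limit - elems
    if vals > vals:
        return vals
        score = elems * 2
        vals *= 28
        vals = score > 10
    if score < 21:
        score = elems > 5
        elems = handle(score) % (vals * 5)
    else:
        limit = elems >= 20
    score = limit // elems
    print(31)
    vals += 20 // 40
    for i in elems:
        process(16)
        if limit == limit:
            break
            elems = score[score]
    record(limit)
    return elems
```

14

Transformed code:
def f(elems, score, vals, limit):
    elems = elems + vals
    vals = vals + (limit - elems)
    if vals > vals:
        return vals
    if score < 21:
        score = elems > 5
        elems = handle(score) % (vals * 5)
    else:
        limit = elems >= 20
    score = limit // elems
    print(31)
    vals = vals + 20 // 40
    for i in elems:
        process(16)
        if limit == limit:
            break
    record(limit)
    return elems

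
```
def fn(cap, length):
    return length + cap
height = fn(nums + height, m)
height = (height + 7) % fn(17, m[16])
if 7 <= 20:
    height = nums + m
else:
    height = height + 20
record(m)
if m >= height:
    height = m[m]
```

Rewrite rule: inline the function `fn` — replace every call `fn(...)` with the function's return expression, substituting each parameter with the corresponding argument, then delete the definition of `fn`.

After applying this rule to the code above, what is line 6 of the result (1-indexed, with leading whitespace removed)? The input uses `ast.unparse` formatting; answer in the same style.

height = height + 20

Transformed code:
height = m + (nums + height)
height = (height + 7) % (m[16] + 17)
if 7 <= 20:
    height = nums + m
else:
    height = height + 20
record(m)
if m >= height:
    height = m[m]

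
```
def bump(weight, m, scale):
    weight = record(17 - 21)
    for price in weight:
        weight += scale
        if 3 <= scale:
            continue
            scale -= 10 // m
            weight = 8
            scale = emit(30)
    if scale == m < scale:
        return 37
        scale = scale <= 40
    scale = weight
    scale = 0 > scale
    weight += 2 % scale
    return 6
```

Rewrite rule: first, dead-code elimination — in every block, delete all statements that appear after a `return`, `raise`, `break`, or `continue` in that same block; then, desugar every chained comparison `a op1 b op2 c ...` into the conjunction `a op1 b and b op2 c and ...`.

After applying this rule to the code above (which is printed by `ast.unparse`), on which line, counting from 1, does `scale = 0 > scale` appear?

10

Transformed code:
def bump(weight, m, scale):
    weight = record(17 - 21)
    for price in weight:
        weight += scale
        if 3 <= scale:
            continue
    if scale == m and m < scale:
        return 37
    scale = weight
    scale = 0 > scale
    weight += 2 % scale
    return 6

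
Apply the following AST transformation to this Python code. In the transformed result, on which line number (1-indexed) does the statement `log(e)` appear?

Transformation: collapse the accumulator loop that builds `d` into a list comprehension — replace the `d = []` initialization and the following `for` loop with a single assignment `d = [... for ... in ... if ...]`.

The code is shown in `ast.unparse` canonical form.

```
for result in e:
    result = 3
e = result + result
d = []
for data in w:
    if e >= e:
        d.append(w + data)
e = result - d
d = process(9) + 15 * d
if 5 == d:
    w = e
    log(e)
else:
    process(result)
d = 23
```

9

Transformed code:
for result in e:
    result = 3
e = result + result
d = [w + data for data in w if e >= e]
e = result - d
d = process(9) + 15 * d
if 5 == d:
    w = e
    log(e)
else:
    process(result)
d = 23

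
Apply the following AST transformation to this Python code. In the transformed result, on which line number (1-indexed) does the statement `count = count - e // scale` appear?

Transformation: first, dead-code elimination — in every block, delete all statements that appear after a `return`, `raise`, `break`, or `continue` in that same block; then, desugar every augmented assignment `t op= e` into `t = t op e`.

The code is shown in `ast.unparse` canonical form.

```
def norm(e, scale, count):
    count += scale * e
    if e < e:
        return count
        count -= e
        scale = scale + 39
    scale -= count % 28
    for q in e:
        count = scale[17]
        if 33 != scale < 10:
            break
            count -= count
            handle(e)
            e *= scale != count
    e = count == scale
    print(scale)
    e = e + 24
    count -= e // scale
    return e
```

Transformed code:
def norm(e, scale, count):
    count = count + scale * e
    if e < e:
        return count
    scale = scale - count % 28
    for q in e:
        count = scale[17]
        if 33 != scale < 10:
            break
    e = count == scale
    print(scale)
    e = e + 24
    count = count - e // scale
    return e

13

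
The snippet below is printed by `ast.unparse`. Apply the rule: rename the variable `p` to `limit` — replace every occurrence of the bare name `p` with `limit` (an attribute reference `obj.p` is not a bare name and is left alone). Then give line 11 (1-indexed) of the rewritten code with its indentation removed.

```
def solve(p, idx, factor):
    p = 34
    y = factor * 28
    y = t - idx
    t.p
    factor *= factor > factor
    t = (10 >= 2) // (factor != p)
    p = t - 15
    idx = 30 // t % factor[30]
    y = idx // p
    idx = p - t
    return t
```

Transformed code:
def solve(limit, idx, factor):
    limit = 34
    y = factor * 28
    y = t - idx
    t.p
    factor *= factor > factor
    t = (10 >= 2) // (factor != limit)
    limit = t - 15
    idx = 30 // t % factor[30]
    y = idx // limit
    idx = limit - t
    return t

idx = limit - t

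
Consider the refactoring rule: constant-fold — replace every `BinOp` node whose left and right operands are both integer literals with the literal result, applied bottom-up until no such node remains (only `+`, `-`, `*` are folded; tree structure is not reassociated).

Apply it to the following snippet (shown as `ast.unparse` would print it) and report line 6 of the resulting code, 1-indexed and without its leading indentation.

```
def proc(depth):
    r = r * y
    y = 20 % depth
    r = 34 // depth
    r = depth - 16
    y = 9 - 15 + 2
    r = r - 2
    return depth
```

y = -4

Transformed code:
def proc(depth):
    r = r * y
    y = 20 % depth
    r = 34 // depth
    r = depth - 16
    y = -4
    r = r - 2
    return depth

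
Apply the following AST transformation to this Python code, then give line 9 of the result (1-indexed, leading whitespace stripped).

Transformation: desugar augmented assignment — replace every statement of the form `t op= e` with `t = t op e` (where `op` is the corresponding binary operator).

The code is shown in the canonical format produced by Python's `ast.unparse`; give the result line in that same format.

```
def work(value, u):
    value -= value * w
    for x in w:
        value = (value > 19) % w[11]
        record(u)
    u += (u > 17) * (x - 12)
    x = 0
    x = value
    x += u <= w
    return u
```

Transformed code:
def work(value, u):
    value = value - value * w
    for x in w:
        value = (value > 19) % w[11]
        record(u)
    u = u + (u > 17) * (x - 12)
    x = 0
    x = value
    x = x + (u <= w)
    return u

x = x + (u <= w)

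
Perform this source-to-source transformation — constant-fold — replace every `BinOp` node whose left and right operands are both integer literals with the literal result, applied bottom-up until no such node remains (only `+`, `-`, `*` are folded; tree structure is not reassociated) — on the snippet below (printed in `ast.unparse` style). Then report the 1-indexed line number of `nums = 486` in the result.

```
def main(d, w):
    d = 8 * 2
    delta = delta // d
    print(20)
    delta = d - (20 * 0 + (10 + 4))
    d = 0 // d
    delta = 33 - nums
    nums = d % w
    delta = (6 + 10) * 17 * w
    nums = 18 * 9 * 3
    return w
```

10

Transformed code:
def main(d, w):
    d = 16
    delta = delta // d
    print(20)
    delta = d - 14
    d = 0 // d
    delta = 33 - nums
    nums = d % w
    delta = 272 * w
    nums = 486
    return w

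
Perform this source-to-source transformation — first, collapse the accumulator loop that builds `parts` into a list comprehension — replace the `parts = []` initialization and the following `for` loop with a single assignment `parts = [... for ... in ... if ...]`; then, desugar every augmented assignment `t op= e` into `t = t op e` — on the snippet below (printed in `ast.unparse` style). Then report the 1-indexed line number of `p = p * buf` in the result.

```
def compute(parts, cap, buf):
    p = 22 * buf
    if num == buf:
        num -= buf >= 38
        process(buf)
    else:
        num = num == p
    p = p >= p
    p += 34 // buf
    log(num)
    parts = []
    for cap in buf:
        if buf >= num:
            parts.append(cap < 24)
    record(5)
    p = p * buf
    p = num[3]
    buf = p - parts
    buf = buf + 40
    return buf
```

13

Transformed code:
def compute(parts, cap, buf):
    p = 22 * buf
    if num == buf:
        num = num - (buf >= 38)
        process(buf)
    else:
        num = num == p
    p = p >= p
    p = p + 34 // buf
    log(num)
    parts = [cap < 24 for cap in buf if buf >= num]
    record(5)
    p = p * buf
    p = num[3]
    buf = p - parts
    buf = buf + 40
    return buf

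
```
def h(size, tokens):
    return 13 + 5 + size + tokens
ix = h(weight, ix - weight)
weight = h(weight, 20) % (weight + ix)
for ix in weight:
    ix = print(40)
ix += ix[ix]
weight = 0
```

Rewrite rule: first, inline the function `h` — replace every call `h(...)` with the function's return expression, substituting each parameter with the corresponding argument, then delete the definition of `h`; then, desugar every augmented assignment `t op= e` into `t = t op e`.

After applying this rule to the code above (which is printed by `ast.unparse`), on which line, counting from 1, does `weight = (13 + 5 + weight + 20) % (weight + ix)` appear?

2

Transformed code:
ix = 13 + 5 + weight + (ix - weight)
weight = (13 + 5 + weight + 20) % (weight + ix)
for ix in weight:
    ix = print(40)
ix = ix + ix[ix]
weight = 0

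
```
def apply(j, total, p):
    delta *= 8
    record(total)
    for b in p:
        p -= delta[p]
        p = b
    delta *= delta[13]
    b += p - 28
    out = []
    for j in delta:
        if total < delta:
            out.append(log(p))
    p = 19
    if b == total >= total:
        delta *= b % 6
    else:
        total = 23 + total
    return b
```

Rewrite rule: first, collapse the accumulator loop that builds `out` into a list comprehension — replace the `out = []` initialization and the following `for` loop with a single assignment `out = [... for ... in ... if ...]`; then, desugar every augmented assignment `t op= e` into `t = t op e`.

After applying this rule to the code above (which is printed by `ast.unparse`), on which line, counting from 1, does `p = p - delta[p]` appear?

5

Transformed code:
def apply(j, total, p):
    delta = delta * 8
    record(total)
    for b in p:
        p = p - delta[p]
        p = b
    delta = delta * delta[13]
    b = b + (p - 28)
    out = [log(p) for j in delta if total < delta]
    p = 19
    if b == total >= total:
        delta = delta * (b % 6)
    else:
        total = 23 + total
    return b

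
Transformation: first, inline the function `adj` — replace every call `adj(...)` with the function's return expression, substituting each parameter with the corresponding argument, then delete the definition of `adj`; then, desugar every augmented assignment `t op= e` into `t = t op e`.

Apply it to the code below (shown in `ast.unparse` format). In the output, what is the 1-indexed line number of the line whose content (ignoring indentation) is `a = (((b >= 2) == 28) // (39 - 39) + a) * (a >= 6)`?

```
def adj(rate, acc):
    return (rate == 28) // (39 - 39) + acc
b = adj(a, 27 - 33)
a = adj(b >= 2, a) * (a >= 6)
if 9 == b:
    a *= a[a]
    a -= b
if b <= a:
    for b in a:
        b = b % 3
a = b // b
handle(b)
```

Transformed code:
b = (a == 28) // (39 - 39) + (27 - 33)
a = (((b >= 2) == 28) // (39 - 39) + a) * (a >= 6)
if 9 == b:
    a = a * a[a]
    a = a - b
if b <= a:
    for b in a:
        b = b % 3
a = b // b
handle(b)

2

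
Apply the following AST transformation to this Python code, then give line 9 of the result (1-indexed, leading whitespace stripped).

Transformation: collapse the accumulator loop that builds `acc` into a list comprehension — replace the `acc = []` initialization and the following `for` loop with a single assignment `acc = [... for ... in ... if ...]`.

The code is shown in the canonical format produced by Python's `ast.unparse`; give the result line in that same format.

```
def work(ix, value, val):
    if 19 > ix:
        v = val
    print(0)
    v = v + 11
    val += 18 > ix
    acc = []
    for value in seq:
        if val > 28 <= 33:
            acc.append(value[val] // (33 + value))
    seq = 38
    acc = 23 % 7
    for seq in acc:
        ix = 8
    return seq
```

acc = 23 % 7

Transformed code:
def work(ix, value, val):
    if 19 > ix:
        v = val
    print(0)
    v = v + 11
    val += 18 > ix
    acc = [value[val] // (33 + value) for value in seq if val > 28 <= 33]
    seq = 38
    acc = 23 % 7
    for seq in acc:
        ix = 8
    return seq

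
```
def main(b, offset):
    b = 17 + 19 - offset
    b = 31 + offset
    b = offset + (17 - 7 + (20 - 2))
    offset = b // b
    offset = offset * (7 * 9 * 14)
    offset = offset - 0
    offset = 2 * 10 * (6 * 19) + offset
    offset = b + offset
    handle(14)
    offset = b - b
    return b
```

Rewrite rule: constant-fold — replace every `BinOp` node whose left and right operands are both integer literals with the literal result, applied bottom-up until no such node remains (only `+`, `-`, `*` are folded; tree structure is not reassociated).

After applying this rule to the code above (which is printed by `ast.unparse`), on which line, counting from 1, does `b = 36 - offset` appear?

2

Transformed code:
def main(b, offset):
    b = 36 - offset
    b = 31 + offset
    b = offset + 28
    offset = b // b
    offset = offset * 882
    offset = offset - 0
    offset = 2280 + offset
    offset = b + offset
    handle(14)
    offset = b - b
    return b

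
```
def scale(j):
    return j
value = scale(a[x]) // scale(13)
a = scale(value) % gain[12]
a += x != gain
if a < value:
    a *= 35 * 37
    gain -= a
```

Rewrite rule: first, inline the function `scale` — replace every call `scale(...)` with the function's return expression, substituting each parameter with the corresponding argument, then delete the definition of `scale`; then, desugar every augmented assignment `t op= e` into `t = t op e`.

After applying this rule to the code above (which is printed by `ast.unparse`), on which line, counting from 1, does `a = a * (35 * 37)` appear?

5

Transformed code:
value = a[x] // 13
a = value % gain[12]
a = a + (x != gain)
if a < value:
    a = a * (35 * 37)
    gain = gain - a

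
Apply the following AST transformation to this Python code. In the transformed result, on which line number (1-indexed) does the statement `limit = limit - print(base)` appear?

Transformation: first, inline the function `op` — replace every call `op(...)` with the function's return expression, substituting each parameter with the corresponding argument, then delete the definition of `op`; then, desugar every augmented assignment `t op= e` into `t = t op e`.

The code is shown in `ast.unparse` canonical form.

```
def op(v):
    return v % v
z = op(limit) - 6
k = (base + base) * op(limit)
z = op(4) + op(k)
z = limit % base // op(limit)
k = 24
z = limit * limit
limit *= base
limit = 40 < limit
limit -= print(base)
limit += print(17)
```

Transformed code:
z = limit % limit - 6
k = (base + base) * (limit % limit)
z = 4 % 4 + k % k
z = limit % base // (limit % limit)
k = 24
z = limit * limit
limit = limit * base
limit = 40 < limit
limit = limit - print(base)
limit = limit + print(17)

9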